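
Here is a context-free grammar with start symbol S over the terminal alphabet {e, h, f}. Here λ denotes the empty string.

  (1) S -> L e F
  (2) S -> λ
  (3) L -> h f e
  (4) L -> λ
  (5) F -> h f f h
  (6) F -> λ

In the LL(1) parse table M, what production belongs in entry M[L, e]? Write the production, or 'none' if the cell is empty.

L -> λ

FIRST(L): from L->h f e we get {h}; from L->λ we get {λ}. So FIRST(L) = {λ, h}.
FIRST(F): from F->h f f h we get {h}; from F->λ we get {λ}. So FIRST(F) = {λ, h}.
FIRST(S): from S->L e F we get {e, h}; from S->λ we get {λ}. So FIRST(S) = {λ, e, h}.
FOLLOW(S) includes $ since S is the start symbol.
FOLLOW(L): in S->L e F, L is followed by e F with FIRST {e}. Thus FOLLOW(L) = {e}.
For L -> h f e: FIRST(h f e) = {h}, so it goes in M[L, t] for t ∈ {h}.
For L -> λ: FIRST(λ) = {λ}, so it goes in M[L, t] for t ∈ {}; since λ ∈ FIRST, also for every t ∈ FOLLOW(L) = {e}.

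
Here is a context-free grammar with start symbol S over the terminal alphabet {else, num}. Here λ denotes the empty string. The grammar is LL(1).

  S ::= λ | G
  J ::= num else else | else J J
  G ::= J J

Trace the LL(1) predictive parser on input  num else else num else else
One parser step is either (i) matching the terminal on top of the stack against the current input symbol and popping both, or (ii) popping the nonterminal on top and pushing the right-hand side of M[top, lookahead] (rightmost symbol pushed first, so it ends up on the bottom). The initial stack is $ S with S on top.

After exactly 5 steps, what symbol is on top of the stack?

else

step 1: stack=$ S  input=num else else num else else $  — expand S ::= G
step 2: stack=$ G  input=num else else num else else $  — expand G ::= J J
step 3: stack=$ J J  input=num else else num else else $  — expand J ::= num else else
step 4: stack=$ J else else num  input=num else else num else else $  — match num
step 5: stack=$ J else else  input=else else num else else $  — match else
Stack after step 5: $ J else (top = else).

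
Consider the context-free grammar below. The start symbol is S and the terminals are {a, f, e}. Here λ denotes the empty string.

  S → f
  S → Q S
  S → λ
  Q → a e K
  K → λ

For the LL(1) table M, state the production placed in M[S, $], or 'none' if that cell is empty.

S → λ

FIRST(Q) = {a}
FIRST(K) = {λ}
FIRST(S) = {λ, a, f}  (via Q S)
FOLLOW(S) includes $ since S is the start symbol.
FOLLOW(S): in S→Q S, the suffix after S is empty (adds nothing new). Thus FOLLOW(S) = {$}.
For S → f: FIRST(f) = {f}, so it goes in M[S, t] for t ∈ {f}.
For S → Q S: FIRST(Q S) = {a}, so it goes in M[S, t] for t ∈ {a}.
For S → λ: FIRST(λ) = {λ}, so it goes in M[S, t] for t ∈ {}; since λ ∈ FIRST, also for every t ∈ FOLLOW(S) = {$}.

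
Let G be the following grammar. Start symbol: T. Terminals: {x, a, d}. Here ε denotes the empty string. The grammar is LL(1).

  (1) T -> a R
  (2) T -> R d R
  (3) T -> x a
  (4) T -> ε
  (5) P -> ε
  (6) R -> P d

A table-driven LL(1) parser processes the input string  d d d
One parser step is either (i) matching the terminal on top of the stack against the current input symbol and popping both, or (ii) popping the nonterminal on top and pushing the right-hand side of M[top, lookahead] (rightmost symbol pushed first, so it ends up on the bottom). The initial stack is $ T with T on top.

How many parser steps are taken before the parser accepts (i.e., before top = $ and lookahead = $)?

8

step 1: stack=$ T  input=d d d $  — expand T -> R d R
step 2: stack=$ R d R  input=d d d $  — expand R -> P d
step 3: stack=$ R d d P  input=d d d $  — expand P -> ε
step 4: stack=$ R d d  input=d d d $  — match d
step 5: stack=$ R d  input=d d $  — match d
step 6: stack=$ R  input=d $  — expand R -> P d
step 7: stack=$ d P  input=d $  — expand P -> ε
step 8: stack=$ d  input=d $  — match d
Accept reached after 8 steps.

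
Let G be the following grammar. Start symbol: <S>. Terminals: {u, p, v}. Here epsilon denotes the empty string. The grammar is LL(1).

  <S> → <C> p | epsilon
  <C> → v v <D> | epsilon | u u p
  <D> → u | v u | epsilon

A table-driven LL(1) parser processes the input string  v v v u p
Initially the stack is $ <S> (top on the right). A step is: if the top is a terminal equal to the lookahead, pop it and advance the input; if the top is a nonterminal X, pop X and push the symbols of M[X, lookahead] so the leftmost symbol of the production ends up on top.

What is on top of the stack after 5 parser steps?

     Stack        Input        Action
  1  $ <S>        v v v u p $  expand <S> → <C> p
  2  $ p <C>      v v v u p $  expand <C> → v v <D>
  3  $ p <D> v v  v v v u p $  match v
  4  $ p <D> v    v v u p $    match v
  5  $ p <D>      v u p $      expand <D> → v u
Stack after step 5: $ p u v (top = v).

v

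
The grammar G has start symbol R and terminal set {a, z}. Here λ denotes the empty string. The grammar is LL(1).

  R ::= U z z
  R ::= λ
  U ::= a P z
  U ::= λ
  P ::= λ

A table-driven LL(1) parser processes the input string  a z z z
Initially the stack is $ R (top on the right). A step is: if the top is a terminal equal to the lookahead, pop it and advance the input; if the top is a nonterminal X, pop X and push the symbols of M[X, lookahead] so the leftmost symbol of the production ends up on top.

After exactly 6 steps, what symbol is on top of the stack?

step 1: stack=$ R  input=a z z z $  — expand R ::= U z z
step 2: stack=$ z z U  input=a z z z $  — expand U ::= a P z
step 3: stack=$ z z z P a  input=a z z z $  — match a
step 4: stack=$ z z z P  input=z z z $  — expand P ::= λ
step 5: stack=$ z z z  input=z z z $  — match z
step 6: stack=$ z z  input=z z $  — match z
Stack after step 6: $ z (top = z).

z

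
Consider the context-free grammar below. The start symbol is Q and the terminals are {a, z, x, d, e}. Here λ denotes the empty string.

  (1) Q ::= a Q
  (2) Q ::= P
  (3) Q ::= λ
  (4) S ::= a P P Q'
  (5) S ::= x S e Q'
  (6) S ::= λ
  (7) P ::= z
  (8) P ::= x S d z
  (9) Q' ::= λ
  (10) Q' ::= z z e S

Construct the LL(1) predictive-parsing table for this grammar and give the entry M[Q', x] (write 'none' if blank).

FIRST(S): from S::=a P P Q' we get {a}; from S::=x S e Q' we get {x}; from S::=λ we get {λ}. So FIRST(S) = {λ, a, x}.
FIRST(P): from P::=z we get {z}; from P::=x S d z we get {x}. So FIRST(P) = {x, z}.
FIRST(Q'): from Q'::=λ we get {λ}; from Q'::=z z e S we get {z}. So FIRST(Q') = {λ, z}.
FIRST(Q): from Q::=a Q we get {a}; from Q::=P we get {x, z}; from Q::=λ we get {λ}. So FIRST(Q) = {λ, a, x, z}.
FOLLOW(Q) includes $ since Q is the start symbol.
FOLLOW(S): in S::=x S e Q', S is followed by e Q' with FIRST {e}; in P::=x S d z, S is followed by d z with FIRST {d}; in Q'::=z z e S, the suffix after S is empty, so FOLLOW(S) ⊇ FOLLOW(Q') = {d, e}. Thus FOLLOW(S) = {d, e}.
FOLLOW(Q'): in S::=a P P Q', the suffix after Q' is empty, so FOLLOW(Q') ⊇ FOLLOW(S) = {d, e}; in S::=x S e Q', the suffix after Q' is empty, so FOLLOW(Q') ⊇ FOLLOW(S) = {d, e}. Thus FOLLOW(Q') = {d, e}.
For Q' ::= λ: FIRST(λ) = {λ}, so it goes in M[Q', t] for t ∈ {}; since λ ∈ FIRST, also for every t ∈ FOLLOW(Q') = {d, e}.
For Q' ::= z z e S: FIRST(z z e S) = {z}, so it goes in M[Q', t] for t ∈ {z}.
None of these place a production in M[Q', x].

none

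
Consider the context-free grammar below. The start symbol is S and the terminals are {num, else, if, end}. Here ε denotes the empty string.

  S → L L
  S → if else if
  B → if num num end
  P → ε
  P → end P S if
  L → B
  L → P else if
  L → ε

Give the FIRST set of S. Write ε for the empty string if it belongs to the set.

FIRST(B): from B→if num num end we get {if}. So FIRST(B) = {if}.
FIRST(P): from P→ε we get {ε}; from P→end P S if we get {end}. So FIRST(P) = {ε, end}.
FIRST(L): from L→B we get {if}; from L→P else if we get {else, end}; from L→ε we get {ε}. So FIRST(L) = {ε, else, end, if}.
FIRST(S): from S→L L we get {ε, else, end, if}; from S→if else if we get {if}. So FIRST(S) = {ε, else, end, if}.

{ε, else, end, if}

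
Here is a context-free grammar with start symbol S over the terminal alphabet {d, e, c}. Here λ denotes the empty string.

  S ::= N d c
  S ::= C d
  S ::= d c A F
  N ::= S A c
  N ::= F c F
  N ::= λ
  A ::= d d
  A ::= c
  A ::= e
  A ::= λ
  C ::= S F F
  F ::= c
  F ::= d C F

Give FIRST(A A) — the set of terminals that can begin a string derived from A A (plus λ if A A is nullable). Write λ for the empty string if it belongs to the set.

{λ, c, d, e}

FIRST(A): from A::=d d we get {d}; from A::=c we get {c}; from A::=e we get {e}; from A::=λ we get {λ}. So FIRST(A) = {λ, c, d, e}.
FIRST(F): from F::=c we get {c}; from F::=d C F we get {d}. So FIRST(F) = {c, d}.
FIRST(S): from S::=N d c we get {c, d}; from S::=C d we get {c, d}; from S::=d c A F we get {d}. So FIRST(S) = {c, d}.
FIRST(N): from N::=S A c we get {c, d}; from N::=F c F we get {c, d}; from N::=λ we get {λ}. So FIRST(N) = {λ, c, d}.
FIRST(C): from C::=S F F we get {c, d}. So FIRST(C) = {c, d}.
FIRST(A A): take FIRST of each symbol in turn, carrying on past any symbol whose FIRST contains λ; result {λ, c, d, e}.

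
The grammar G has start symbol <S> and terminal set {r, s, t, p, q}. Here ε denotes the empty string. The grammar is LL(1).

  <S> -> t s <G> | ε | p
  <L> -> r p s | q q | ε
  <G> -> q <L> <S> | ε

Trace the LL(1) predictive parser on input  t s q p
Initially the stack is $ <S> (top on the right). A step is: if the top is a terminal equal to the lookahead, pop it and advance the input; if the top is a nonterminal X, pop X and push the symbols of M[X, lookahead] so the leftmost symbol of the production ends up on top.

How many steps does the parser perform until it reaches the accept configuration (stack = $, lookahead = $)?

     Stack        Input      Action
  1  $ <S>        t s q p $  expand <S> -> t s <G>
  2  $ <G> s t    t s q p $  match t
  3  $ <G> s      s q p $    match s
  4  $ <G>        q p $      expand <G> -> q <L> <S>
  5  $ <S> <L> q  q p $      match q
  6  $ <S> <L>    p $        expand <L> -> ε
  7  $ <S>        p $        expand <S> -> p
  8  $ p          p $        match p
Accept reached after 8 steps.

8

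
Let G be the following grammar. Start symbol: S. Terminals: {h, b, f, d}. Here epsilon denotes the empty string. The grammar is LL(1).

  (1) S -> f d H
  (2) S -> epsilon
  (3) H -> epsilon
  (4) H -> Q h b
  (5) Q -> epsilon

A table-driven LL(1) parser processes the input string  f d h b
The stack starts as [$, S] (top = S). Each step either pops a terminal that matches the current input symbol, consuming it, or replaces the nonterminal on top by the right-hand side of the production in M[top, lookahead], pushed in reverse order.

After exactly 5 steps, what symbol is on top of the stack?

h

step 1: stack=$ S  input=f d h b $  — expand S -> f d H
step 2: stack=$ H d f  input=f d h b $  — match f
step 3: stack=$ H d  input=d h b $  — match d
step 4: stack=$ H  input=h b $  — expand H -> Q h b
step 5: stack=$ b h Q  input=h b $  — expand Q -> epsilon
Stack after step 5: $ b h (top = h).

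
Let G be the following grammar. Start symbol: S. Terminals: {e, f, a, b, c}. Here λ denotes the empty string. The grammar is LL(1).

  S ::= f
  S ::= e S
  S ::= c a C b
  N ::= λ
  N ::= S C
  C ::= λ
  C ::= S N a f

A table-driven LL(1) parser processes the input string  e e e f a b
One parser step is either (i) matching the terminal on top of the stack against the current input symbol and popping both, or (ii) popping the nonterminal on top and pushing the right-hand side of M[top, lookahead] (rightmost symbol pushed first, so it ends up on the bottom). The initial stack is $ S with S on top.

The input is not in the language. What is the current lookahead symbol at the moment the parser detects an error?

     Stack  Input          Action
  1  $ S    e e e f a b $  expand S ::= e S
  2  $ S e  e e e f a b $  match e
  3  $ S    e e f a b $    expand S ::= e S
  4  $ S e  e e f a b $    match e
  5  $ S    e f a b $      expand S ::= e S
  6  $ S e  e f a b $      match e
  7  $ S    f a b $        expand S ::= f
  8  $ f    f a b $        match f
  9  $      a b $          error: stack empty but input remains

a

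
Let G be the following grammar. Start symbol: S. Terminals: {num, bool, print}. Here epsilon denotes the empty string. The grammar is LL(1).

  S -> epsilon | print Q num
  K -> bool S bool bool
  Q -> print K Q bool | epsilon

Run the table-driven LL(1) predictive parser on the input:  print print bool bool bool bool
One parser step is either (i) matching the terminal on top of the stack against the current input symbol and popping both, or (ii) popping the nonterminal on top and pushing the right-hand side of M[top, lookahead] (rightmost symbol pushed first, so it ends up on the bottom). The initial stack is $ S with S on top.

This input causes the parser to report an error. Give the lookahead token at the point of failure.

step 1: stack=$ S  input=print print bool bool bool bool $  — expand S -> print Q num
step 2: stack=$ num Q print  input=print print bool bool bool bool $  — match print
step 3: stack=$ num Q  input=print bool bool bool bool $  — expand Q -> print K Q bool
step 4: stack=$ num bool Q K print  input=print bool bool bool bool $  — match print
step 5: stack=$ num bool Q K  input=bool bool bool bool $  — expand K -> bool S bool bool
step 6: stack=$ num bool Q bool bool S bool  input=bool bool bool bool $  — match bool
step 7: stack=$ num bool Q bool bool S  input=bool bool bool $  — expand S -> epsilon
step 8: stack=$ num bool Q bool bool  input=bool bool bool $  — match bool
step 9: stack=$ num bool Q bool  input=bool bool $  — match bool
step 10: stack=$ num bool Q  input=bool $  — expand Q -> epsilon
step 11: stack=$ num bool  input=bool $  — match bool
step 12: stack=$ num  input=$  — error: top is terminal num but lookahead is $

$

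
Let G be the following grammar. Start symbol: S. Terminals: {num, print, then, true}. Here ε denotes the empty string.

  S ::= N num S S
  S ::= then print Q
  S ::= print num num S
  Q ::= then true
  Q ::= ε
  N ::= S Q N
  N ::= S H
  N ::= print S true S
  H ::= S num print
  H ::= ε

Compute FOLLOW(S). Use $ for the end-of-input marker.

FIRST(Q): from Q::=then true we get {then}; from Q::=ε we get {ε}. So FIRST(Q) = {ε, then}.
FIRST(S): from S::=N num S S we get {print, then}; from S::=then print Q we get {then}; from S::=print num num S we get {print}. So FIRST(S) = {print, then}.
FIRST(N): from N::=S Q N we get {print, then}; from N::=S H we get {print, then}; from N::=print S true S we get {print}. So FIRST(N) = {print, then}.
FIRST(H): from H::=S num print we get {print, then}; from H::=ε we get {ε}. So FIRST(H) = {ε, print, then}.
FOLLOW(S) includes $ since S is the start symbol.
FOLLOW(N): in S::=N num S S, N is followed by num S S with FIRST {num}; in N::=S Q N, the suffix after N is empty (adds nothing new). Thus FOLLOW(N) = {num}.
FOLLOW(S): in S::=N num S S (occurrence 1), S is followed by S with FIRST {print, then}; in S::=N num S S (occurrence 2), the suffix after S is empty (adds nothing new); in S::=print num num S, the suffix after S is empty (adds nothing new); in N::=S Q N, S is followed by Q N with FIRST {print, then}; in N::=S H, S is followed by H with FIRST {ε, print, then}; in N::=S H, the suffix after S is nullable, so FOLLOW(S) ⊇ FOLLOW(N) = {num}; in N::=print S true S (occurrence 1), S is followed by true S with FIRST {true}; in N::=print S true S (occurrence 2), the suffix after S is empty, so FOLLOW(S) ⊇ FOLLOW(N) = {num}; in H::=S num print, S is followed by num print with FIRST {num}. Thus FOLLOW(S) = {$, num, print, then, true}.
FOLLOW(Q): in S::=then print Q, the suffix after Q is empty, so FOLLOW(Q) ⊇ FOLLOW(S) = {$, num, print, then, true}; in N::=S Q N, Q is followed by N with FIRST {print, then}. Thus FOLLOW(Q) = {$, num, print, then, true}.
FOLLOW(H): in N::=S H, the suffix after H is empty, so FOLLOW(H) ⊇ FOLLOW(N) = {num}. Thus FOLLOW(H) = {num}.

{$, num, print, then, true}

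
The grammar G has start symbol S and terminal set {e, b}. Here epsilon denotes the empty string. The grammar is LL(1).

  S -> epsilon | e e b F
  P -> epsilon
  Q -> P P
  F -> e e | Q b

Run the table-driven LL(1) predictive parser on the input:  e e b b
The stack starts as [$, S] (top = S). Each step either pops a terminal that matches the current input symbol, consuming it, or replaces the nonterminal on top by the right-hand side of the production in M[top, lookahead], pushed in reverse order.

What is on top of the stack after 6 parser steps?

step 1: stack=$ S  input=e e b b $  — expand S -> e e b F
step 2: stack=$ F b e e  input=e e b b $  — match e
step 3: stack=$ F b e  input=e b b $  — match e
step 4: stack=$ F b  input=b b $  — match b
step 5: stack=$ F  input=b $  — expand F -> Q b
step 6: stack=$ b Q  input=b $  — expand Q -> P P
Stack after step 6: $ b P P (top = P).

P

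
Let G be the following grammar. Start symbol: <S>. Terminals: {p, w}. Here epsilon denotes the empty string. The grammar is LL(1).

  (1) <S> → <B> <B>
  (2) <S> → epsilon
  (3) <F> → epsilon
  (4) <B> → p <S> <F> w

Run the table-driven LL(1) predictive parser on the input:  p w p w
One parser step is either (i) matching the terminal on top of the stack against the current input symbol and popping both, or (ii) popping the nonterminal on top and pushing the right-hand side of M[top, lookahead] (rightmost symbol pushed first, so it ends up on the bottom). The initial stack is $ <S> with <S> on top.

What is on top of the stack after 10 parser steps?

      Stack              Input      Action
   1  $ <S>              p w p w $  expand <S> → <B> <B>
   2  $ <B> <B>          p w p w $  expand <B> → p <S> <F> w
   3  $ <B> w <F> <S> p  p w p w $  match p
   4  $ <B> w <F> <S>    w p w $    expand <S> → epsilon
   5  $ <B> w <F>        w p w $    expand <F> → epsilon
   6  $ <B> w            w p w $    match w
   7  $ <B>              p w $      expand <B> → p <S> <F> w
   8  $ w <F> <S> p      p w $      match p
   9  $ w <F> <S>        w $        expand <S> → epsilon
  10  $ w <F>            w $        expand <F> → epsilon
Stack after step 10: $ w (top = w).

w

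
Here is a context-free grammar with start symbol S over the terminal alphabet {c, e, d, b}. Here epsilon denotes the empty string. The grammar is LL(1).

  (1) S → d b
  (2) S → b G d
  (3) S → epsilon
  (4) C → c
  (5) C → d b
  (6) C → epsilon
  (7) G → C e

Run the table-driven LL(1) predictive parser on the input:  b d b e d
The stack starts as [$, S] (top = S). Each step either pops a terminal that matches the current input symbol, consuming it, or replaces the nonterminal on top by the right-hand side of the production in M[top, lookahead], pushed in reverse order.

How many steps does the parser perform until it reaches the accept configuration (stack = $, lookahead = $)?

8

     Stack      Input        Action
  1  $ S        b d b e d $  expand S → b G d
  2  $ d G b    b d b e d $  match b
  3  $ d G      d b e d $    expand G → C e
  4  $ d e C    d b e d $    expand C → d b
  5  $ d e b d  d b e d $    match d
  6  $ d e b    b e d $      match b
  7  $ d e      e d $        match e
  8  $ d        d $          match d
Accept reached after 8 steps.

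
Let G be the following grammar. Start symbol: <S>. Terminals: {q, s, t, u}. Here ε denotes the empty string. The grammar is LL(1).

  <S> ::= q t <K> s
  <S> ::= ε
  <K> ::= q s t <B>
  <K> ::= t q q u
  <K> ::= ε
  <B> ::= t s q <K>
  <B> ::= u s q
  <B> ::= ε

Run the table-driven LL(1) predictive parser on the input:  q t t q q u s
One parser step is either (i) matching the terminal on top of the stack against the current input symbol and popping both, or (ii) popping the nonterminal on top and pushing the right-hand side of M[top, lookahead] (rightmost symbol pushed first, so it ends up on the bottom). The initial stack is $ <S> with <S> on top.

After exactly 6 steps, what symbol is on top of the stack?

     Stack        Input            Action
  1  $ <S>        q t t q q u s $  expand <S> ::= q t <K> s
  2  $ s <K> t q  q t t q q u s $  match q
  3  $ s <K> t    t t q q u s $    match t
  4  $ s <K>      t q q u s $      expand <K> ::= t q q u
  5  $ s u q q t  t q q u s $      match t
  6  $ s u q q    q q u s $        match q
Stack after step 6: $ s u q (top = q).

q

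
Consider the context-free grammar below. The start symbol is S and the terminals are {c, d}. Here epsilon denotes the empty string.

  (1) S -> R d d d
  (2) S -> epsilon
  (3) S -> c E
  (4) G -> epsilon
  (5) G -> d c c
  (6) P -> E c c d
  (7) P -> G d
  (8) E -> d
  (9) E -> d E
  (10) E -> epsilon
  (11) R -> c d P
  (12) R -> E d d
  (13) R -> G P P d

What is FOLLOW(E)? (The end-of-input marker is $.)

{$, c, d}

FIRST(G) = {epsilon, d}
FIRST(E) = {epsilon, d}
FIRST(P) = {c, d}  (via E c c d, G d)
FIRST(R) = {c, d}  (via E d d, G P P d)
FIRST(S) = {epsilon, c, d}  (via R d d d)
FOLLOW(S) includes $ since S is the start symbol.
FOLLOW(S): S appears on no right-hand side. Thus FOLLOW(S) = {$}.
FOLLOW(G): in P->G d, G is followed by d with FIRST {d}; in R->G P P d, G is followed by P P d with FIRST {c, d}. Thus FOLLOW(G) = {c, d}.
FOLLOW(E): in S->c E, the suffix after E is empty, so FOLLOW(E) ⊇ FOLLOW(S) = {$}; in P->E c c d, E is followed by c c d with FIRST {c}; in E->d E, the suffix after E is empty (adds nothing new); in R->E d d, E is followed by d d with FIRST {d}. Thus FOLLOW(E) = {$, c, d}.
FOLLOW(R): in S->R d d d, R is followed by d d d with FIRST {d}. Thus FOLLOW(R) = {d}.
FOLLOW(P): in R->c d P, the suffix after P is empty, so FOLLOW(P) ⊇ FOLLOW(R) = {d}; in R->G P P d (occurrence 1), P is followed by P d with FIRST {c, d}; in R->G P P d (occurrence 2), P is followed by d with FIRST {d}. Thus FOLLOW(P) = {c, d}.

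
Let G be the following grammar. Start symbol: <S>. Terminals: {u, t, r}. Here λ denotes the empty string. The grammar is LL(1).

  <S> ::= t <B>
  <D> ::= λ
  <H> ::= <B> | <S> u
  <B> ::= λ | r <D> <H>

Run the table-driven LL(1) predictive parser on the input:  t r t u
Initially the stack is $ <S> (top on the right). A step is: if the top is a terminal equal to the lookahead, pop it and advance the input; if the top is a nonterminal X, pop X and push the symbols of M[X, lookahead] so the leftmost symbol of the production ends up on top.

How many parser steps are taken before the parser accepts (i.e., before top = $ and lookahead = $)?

10

      Stack        Input      Action
   1  $ <S>        t r t u $  expand <S> ::= t <B>
   2  $ <B> t      t r t u $  match t
   3  $ <B>        r t u $    expand <B> ::= r <D> <H>
   4  $ <H> <D> r  r t u $    match r
   5  $ <H> <D>    t u $      expand <D> ::= λ
   6  $ <H>        t u $      expand <H> ::= <S> u
   7  $ u <S>      t u $      expand <S> ::= t <B>
   8  $ u <B> t    t u $      match t
   9  $ u <B>      u $        expand <B> ::= λ
  10  $ u          u $        match u
Accept reached after 10 steps.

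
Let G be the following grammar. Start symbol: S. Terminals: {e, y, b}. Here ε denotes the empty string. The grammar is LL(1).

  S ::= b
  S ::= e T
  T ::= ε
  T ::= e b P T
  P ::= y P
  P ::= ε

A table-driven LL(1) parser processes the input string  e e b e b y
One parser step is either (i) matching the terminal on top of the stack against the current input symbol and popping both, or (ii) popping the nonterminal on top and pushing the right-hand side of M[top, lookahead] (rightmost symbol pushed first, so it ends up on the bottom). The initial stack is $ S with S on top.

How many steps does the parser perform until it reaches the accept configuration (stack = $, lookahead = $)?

13

      Stack      Input          Action
   1  $ S        e e b e b y $  expand S ::= e T
   2  $ T e      e e b e b y $  match e
   3  $ T        e b e b y $    expand T ::= e b P T
   4  $ T P b e  e b e b y $    match e
   5  $ T P b    b e b y $      match b
   6  $ T P      e b y $        expand P ::= ε
   7  $ T        e b y $        expand T ::= e b P T
   8  $ T P b e  e b y $        match e
   9  $ T P b    b y $          match b
  10  $ T P      y $            expand P ::= y P
  11  $ T P y    y $            match y
  12  $ T P      $              expand P ::= ε
  13  $ T        $              expand T ::= ε
Accept reached after 13 steps.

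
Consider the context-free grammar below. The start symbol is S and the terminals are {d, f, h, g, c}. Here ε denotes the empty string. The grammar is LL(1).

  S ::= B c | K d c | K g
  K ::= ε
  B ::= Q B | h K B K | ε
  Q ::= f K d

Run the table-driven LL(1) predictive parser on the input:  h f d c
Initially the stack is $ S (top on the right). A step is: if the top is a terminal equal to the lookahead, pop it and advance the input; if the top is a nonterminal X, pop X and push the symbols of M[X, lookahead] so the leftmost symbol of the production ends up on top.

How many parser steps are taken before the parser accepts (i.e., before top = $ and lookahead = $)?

      Stack          Input      Action
   1  $ S            h f d c $  expand S ::= B c
   2  $ c B          h f d c $  expand B ::= h K B K
   3  $ c K B K h    h f d c $  match h
   4  $ c K B K      f d c $    expand K ::= ε
   5  $ c K B        f d c $    expand B ::= Q B
   6  $ c K B Q      f d c $    expand Q ::= f K d
   7  $ c K B d K f  f d c $    match f
   8  $ c K B d K    d c $      expand K ::= ε
   9  $ c K B d      d c $      match d
  10  $ c K B        c $        expand B ::= ε
  11  $ c K          c $        expand K ::= ε
  12  $ c            c $        match c
Accept reached after 12 steps.

12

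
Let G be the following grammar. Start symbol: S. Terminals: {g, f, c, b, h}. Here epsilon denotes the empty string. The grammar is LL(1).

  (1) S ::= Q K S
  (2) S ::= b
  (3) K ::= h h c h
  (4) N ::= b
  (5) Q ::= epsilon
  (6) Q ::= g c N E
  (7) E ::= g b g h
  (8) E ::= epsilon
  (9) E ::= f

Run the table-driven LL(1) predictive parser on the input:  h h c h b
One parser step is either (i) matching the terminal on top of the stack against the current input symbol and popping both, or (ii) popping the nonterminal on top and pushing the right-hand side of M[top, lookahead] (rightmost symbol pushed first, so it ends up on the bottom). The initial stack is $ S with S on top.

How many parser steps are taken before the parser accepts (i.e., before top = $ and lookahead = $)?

     Stack        Input        Action
  1  $ S          h h c h b $  expand S ::= Q K S
  2  $ S K Q      h h c h b $  expand Q ::= epsilon
  3  $ S K        h h c h b $  expand K ::= h h c h
  4  $ S h c h h  h h c h b $  match h
  5  $ S h c h    h c h b $    match h
  6  $ S h c      c h b $      match c
  7  $ S h        h b $        match h
  8  $ S          b $          expand S ::= b
  9  $ b          b $          match b
Accept reached after 9 steps.

9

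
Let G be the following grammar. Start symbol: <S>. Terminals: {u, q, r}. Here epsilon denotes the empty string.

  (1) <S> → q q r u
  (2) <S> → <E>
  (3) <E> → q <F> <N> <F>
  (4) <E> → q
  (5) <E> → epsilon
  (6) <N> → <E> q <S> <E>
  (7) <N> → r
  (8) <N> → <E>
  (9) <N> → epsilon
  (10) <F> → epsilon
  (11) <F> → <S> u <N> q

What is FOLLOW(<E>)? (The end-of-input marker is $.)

{$, q, u}

FIRST(<E>) = {epsilon, q}
FIRST(<S>) = {epsilon, q}  (via <E>)
FIRST(<N>) = {epsilon, q, r}  (via <E> q <S> <E>, <E>)
FIRST(<F>) = {epsilon, q, u}  (via <S> u <N> q)
FOLLOW(<S>) includes $ since <S> is the start symbol.
FOLLOW(<S>): in <N>→<E> q <S> <E>, <S> is followed by <E> with FIRST {epsilon, q}; in <N>→<E> q <S> <E>, the suffix after <S> is nullable, so FOLLOW(<S>) ⊇ FOLLOW(<N>) = {$, q, u}; in <F>→<S> u <N> q, <S> is followed by u <N> q with FIRST {u}. Thus FOLLOW(<S>) = {$, q, u}.
FOLLOW(<E>): in <S>→<E>, the suffix after <E> is empty, so FOLLOW(<E>) ⊇ FOLLOW(<S>) = {$, q, u}; in <N>→<E> q <S> <E> (occurrence 1), <E> is followed by q <S> <E> with FIRST {q}; in <N>→<E> q <S> <E> (occurrence 2), the suffix after <E> is empty, so FOLLOW(<E>) ⊇ FOLLOW(<N>) = {$, q, u}; in <N>→<E>, the suffix after <E> is empty, so FOLLOW(<E>) ⊇ FOLLOW(<N>) = {$, q, u}. Thus FOLLOW(<E>) = {$, q, u}.
FOLLOW(<N>): in <E>→q <F> <N> <F>, <N> is followed by <F> with FIRST {epsilon, q, u}; in <E>→q <F> <N> <F>, the suffix after <N> is nullable, so FOLLOW(<N>) ⊇ FOLLOW(<E>) = {$, q, u}; in <F>→<S> u <N> q, <N> is followed by q with FIRST {q}. Thus FOLLOW(<N>) = {$, q, u}.
FOLLOW(<F>): in <E>→q <F> <N> <F> (occurrence 1), <F> is followed by <N> <F> with FIRST {epsilon, q, r, u}; in <E>→q <F> <N> <F> (occurrence 1), the suffix after <F> is nullable, so FOLLOW(<F>) ⊇ FOLLOW(<E>) = {$, q, u}; in <E>→q <F> <N> <F> (occurrence 2), the suffix after <F> is empty, so FOLLOW(<F>) ⊇ FOLLOW(<E>) = {$, q, u}. Thus FOLLOW(<F>) = {$, q, r, u}.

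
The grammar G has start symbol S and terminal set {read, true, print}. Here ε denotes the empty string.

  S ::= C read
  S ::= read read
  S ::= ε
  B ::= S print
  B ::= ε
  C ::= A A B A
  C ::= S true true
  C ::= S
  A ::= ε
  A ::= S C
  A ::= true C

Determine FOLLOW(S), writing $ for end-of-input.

{$, print, read, true}

FIRST(S): from S::=C read we get {print, read, true}; from S::=read read we get {read}; from S::=ε we get {ε}. So FIRST(S) = {ε, print, read, true}.
FIRST(B): from B::=S print we get {print, read, true}; from B::=ε we get {ε}. So FIRST(B) = {ε, print, read, true}.
FIRST(C): from C::=A A B A we get {ε, print, read, true}; from C::=S true true we get {print, read, true}; from C::=S we get {ε, print, read, true}. So FIRST(C) = {ε, print, read, true}.
FIRST(A): from A::=ε we get {ε}; from A::=S C we get {ε, print, read, true}; from A::=true C we get {true}. So FIRST(A) = {ε, print, read, true}.
FOLLOW(S) includes $ since S is the start symbol.
FOLLOW(S): in B::=S print, S is followed by print with FIRST {print}; in C::=S true true, S is followed by true true with FIRST {true}; in C::=S, the suffix after S is empty, so FOLLOW(S) ⊇ FOLLOW(C) = {print, read, true}; in A::=S C, S is followed by C with FIRST {ε, print, read, true}; in A::=S C, the suffix after S is nullable, so FOLLOW(S) ⊇ FOLLOW(A) = {print, read, true}. Thus FOLLOW(S) = {$, print, read, true}.
FOLLOW(B): in C::=A A B A, B is followed by A with FIRST {ε, print, read, true}; in C::=A A B A, the suffix after B is nullable, so FOLLOW(B) ⊇ FOLLOW(C) = {print, read, true}. Thus FOLLOW(B) = {print, read, true}.
FOLLOW(C): in S::=C read, C is followed by read with FIRST {read}; in A::=S C, the suffix after C is empty, so FOLLOW(C) ⊇ FOLLOW(A) = {print, read, true}; in A::=true C, the suffix after C is empty, so FOLLOW(C) ⊇ FOLLOW(A) = {print, read, true}. Thus FOLLOW(C) = {print, read, true}.
FOLLOW(A): in C::=A A B A (occurrence 1), A is followed by A B A with FIRST {ε, print, read, true}; in C::=A A B A (occurrence 1), the suffix after A is nullable, so FOLLOW(A) ⊇ FOLLOW(C) = {print, read, true}; in C::=A A B A (occurrence 2), A is followed by B A with FIRST {ε, print, read, true}; in C::=A A B A (occurrence 2), the suffix after A is nullable, so FOLLOW(A) ⊇ FOLLOW(C) = {print, read, true}; in C::=A A B A (occurrence 3), the suffix after A is empty, so FOLLOW(A) ⊇ FOLLOW(C) = {print, read, true}. Thus FOLLOW(A) = {print, read, true}.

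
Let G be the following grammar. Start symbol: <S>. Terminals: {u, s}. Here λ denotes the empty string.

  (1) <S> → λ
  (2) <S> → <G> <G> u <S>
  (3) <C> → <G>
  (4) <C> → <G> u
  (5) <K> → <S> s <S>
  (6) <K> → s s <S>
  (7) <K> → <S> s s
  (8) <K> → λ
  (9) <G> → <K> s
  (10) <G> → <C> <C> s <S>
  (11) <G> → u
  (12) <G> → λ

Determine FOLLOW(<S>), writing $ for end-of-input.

FIRST(<S>): from <S>→λ we get {λ}; from <S>→<G> <G> u <S> we get {s, u}. So FIRST(<S>) = {λ, s, u}.
FIRST(<K>): from <K>→<S> s <S> we get {s, u}; from <K>→s s <S> we get {s}; from <K>→<S> s s we get {s, u}; from <K>→λ we get {λ}. So FIRST(<K>) = {λ, s, u}.
FIRST(<C>): from <C>→<G> we get {λ, s, u}; from <C>→<G> u we get {s, u}. So FIRST(<C>) = {λ, s, u}.
FIRST(<G>): from <G>→<K> s we get {s, u}; from <G>→<C> <C> s <S> we get {s, u}; from <G>→u we get {u}; from <G>→λ we get {λ}. So FIRST(<G>) = {λ, s, u}.
FOLLOW(<S>) includes $ since <S> is the start symbol.
FOLLOW(<C>): in <G>→<C> <C> s <S> (occurrence 1), <C> is followed by <C> s <S> with FIRST {s, u}; in <G>→<C> <C> s <S> (occurrence 2), <C> is followed by s <S> with FIRST {s}. Thus FOLLOW(<C>) = {s, u}.
FOLLOW(<K>): in <G>→<K> s, <K> is followed by s with FIRST {s}. Thus FOLLOW(<K>) = {s}.
FOLLOW(<G>): in <S>→<G> <G> u <S> (occurrence 1), <G> is followed by <G> u <S> with FIRST {s, u}; in <S>→<G> <G> u <S> (occurrence 2), <G> is followed by u <S> with FIRST {u}; in <C>→<G>, the suffix after <G> is empty, so FOLLOW(<G>) ⊇ FOLLOW(<C>) = {s, u}; in <C>→<G> u, <G> is followed by u with FIRST {u}. Thus FOLLOW(<G>) = {s, u}.
FOLLOW(<S>): in <S>→<G> <G> u <S>, the suffix after <S> is empty (adds nothing new); in <K>→<S> s <S> (occurrence 1), <S> is followed by s <S> with FIRST {s}; in <K>→<S> s <S> (occurrence 2), the suffix after <S> is empty, so FOLLOW(<S>) ⊇ FOLLOW(<K>) = {s}; in <K>→s s <S>, the suffix after <S> is empty, so FOLLOW(<S>) ⊇ FOLLOW(<K>) = {s}; in <K>→<S> s s, <S> is followed by s s with FIRST {s}; in <G>→<C> <C> s <S>, the suffix after <S> is empty, so FOLLOW(<S>) ⊇ FOLLOW(<G>) = {s, u}. Thus FOLLOW(<S>) = {$, s, u}.

{$, s, u}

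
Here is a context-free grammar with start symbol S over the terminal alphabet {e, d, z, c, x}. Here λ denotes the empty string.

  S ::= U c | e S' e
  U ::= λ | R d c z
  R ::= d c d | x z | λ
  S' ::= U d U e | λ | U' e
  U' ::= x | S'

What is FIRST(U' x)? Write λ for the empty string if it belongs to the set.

{d, e, x}

FIRST(R): from R::=d c d we get {d}; from R::=x z we get {x}; from R::=λ we get {λ}. So FIRST(R) = {λ, d, x}.
FIRST(U): from U::=λ we get {λ}; from U::=R d c z we get {d, x}. So FIRST(U) = {λ, d, x}.
FIRST(S): from S::=U c we get {c, d, x}; from S::=e S' e we get {e}. So FIRST(S) = {c, d, e, x}.
FIRST(S'): from S'::=U d U e we get {d, x}; from S'::=λ we get {λ}; from S'::=U' e we get {d, e, x}. So FIRST(S') = {λ, d, e, x}.
FIRST(U'): from U'::=x we get {x}; from U'::=S' we get {λ, d, e, x}. So FIRST(U') = {λ, d, e, x}.
FIRST(U' x): take FIRST of each symbol in turn, carrying on past any symbol whose FIRST contains λ; result {d, e, x}.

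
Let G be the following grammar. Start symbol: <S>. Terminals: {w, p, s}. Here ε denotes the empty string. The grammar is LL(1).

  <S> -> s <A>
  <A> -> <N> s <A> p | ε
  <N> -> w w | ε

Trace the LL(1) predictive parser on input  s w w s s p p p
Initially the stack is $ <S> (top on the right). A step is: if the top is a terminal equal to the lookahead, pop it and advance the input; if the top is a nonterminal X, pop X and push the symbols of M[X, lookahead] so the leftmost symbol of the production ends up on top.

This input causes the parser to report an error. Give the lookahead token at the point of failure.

      Stack            Input              Action
   1  $ <S>            s w w s s p p p $  expand <S> -> s <A>
   2  $ <A> s          s w w s s p p p $  match s
   3  $ <A>            w w s s p p p $    expand <A> -> <N> s <A> p
   4  $ p <A> s <N>    w w s s p p p $    expand <N> -> w w
   5  $ p <A> s w w    w w s s p p p $    match w
   6  $ p <A> s w      w s s p p p $      match w
   7  $ p <A> s        s s p p p $        match s
   8  $ p <A>          s p p p $          expand <A> -> <N> s <A> p
   9  $ p p <A> s <N>  s p p p $          expand <N> -> ε
  10  $ p p <A> s      s p p p $          match s
  11  $ p p <A>        p p p $            expand <A> -> ε
  12  $ p p            p p p $            match p
  13  $ p              p p $              match p
  14  $                p $                error: stack empty but input remains

p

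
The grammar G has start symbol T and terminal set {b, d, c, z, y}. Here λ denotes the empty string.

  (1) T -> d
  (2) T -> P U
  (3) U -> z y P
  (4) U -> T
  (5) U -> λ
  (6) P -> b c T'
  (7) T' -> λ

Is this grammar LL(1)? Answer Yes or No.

Yes

FIRST(T) = {b, d}
FIRST(U) = {λ, b, d, z}
FIRST(P) = {b}
FIRST(T') = {λ}
FOLLOW(T) = {$}
FOLLOW(U) = {$}
FOLLOW(P) = {$, b, d, z}
FOLLOW(T') = {$, b, d, z}
Each cell of M receives at most one production.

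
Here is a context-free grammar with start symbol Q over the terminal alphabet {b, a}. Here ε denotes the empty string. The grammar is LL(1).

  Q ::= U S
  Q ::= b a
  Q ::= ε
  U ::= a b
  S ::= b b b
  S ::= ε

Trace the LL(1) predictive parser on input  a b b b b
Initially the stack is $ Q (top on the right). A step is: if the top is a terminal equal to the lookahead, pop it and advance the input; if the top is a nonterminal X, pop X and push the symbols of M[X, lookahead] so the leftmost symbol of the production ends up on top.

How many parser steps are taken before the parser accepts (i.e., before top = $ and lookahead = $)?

8

     Stack    Input        Action
  1  $ Q      a b b b b $  expand Q ::= U S
  2  $ S U    a b b b b $  expand U ::= a b
  3  $ S b a  a b b b b $  match a
  4  $ S b    b b b b $    match b
  5  $ S      b b b $      expand S ::= b b b
  6  $ b b b  b b b $      match b
  7  $ b b    b b $        match b
  8  $ b      b $          match b
Accept reached after 8 steps.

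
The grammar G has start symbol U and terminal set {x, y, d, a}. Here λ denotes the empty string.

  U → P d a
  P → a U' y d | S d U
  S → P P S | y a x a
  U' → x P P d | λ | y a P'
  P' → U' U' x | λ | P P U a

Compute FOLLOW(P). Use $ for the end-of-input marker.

FIRST(U'): from U'→x P P d we get {x}; from U'→λ we get {λ}; from U'→y a P' we get {y}. So FIRST(U') = {λ, x, y}.
FIRST(U): from U→P d a we get {a, y}. So FIRST(U) = {a, y}.
FIRST(P): from P→a U' y d we get {a}; from P→S d U we get {a, y}. So FIRST(P) = {a, y}.
FIRST(S): from S→P P S we get {a, y}; from S→y a x a we get {y}. So FIRST(S) = {a, y}.
FIRST(P'): from P'→U' U' x we get {x, y}; from P'→λ we get {λ}; from P'→P P U a we get {a, y}. So FIRST(P') = {λ, a, x, y}.
FOLLOW(U) includes $ since U is the start symbol.
FOLLOW(P): in U→P d a, P is followed by d a with FIRST {d}; in S→P P S (occurrence 1), P is followed by P S with FIRST {a, y}; in S→P P S (occurrence 2), P is followed by S with FIRST {a, y}; in U'→x P P d (occurrence 1), P is followed by P d with FIRST {a, y}; in U'→x P P d (occurrence 2), P is followed by d with FIRST {d}; in P'→P P U a (occurrence 1), P is followed by P U a with FIRST {a, y}; in P'→P P U a (occurrence 2), P is followed by U a with FIRST {a, y}. Thus FOLLOW(P) = {a, d, y}.
FOLLOW(U): in P→S d U, the suffix after U is empty, so FOLLOW(U) ⊇ FOLLOW(P) = {a, d, y}; in P'→P P U a, U is followed by a with FIRST {a}. Thus FOLLOW(U) = {$, a, d, y}.
FOLLOW(S): in P→S d U, S is followed by d U with FIRST {d}; in S→P P S, the suffix after S is empty (adds nothing new). Thus FOLLOW(S) = {d}.
FOLLOW(U'): in P→a U' y d, U' is followed by y d with FIRST {y}; in P'→U' U' x (occurrence 1), U' is followed by U' x with FIRST {x, y}; in P'→U' U' x (occurrence 2), U' is followed by x with FIRST {x}. Thus FOLLOW(U') = {x, y}.
FOLLOW(P'): in U'→y a P', the suffix after P' is empty, so FOLLOW(P') ⊇ FOLLOW(U') = {x, y}. Thus FOLLOW(P') = {x, y}.

{a, d, y}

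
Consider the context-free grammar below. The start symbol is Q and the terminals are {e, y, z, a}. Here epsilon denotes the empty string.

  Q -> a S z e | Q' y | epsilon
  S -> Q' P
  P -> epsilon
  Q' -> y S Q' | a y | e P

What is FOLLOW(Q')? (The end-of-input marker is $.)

{a, e, y, z}

FIRST(P) = {epsilon}
FIRST(Q') = {a, e, y}
FIRST(Q) = {epsilon, a, e, y}  (via Q' y)
FIRST(S) = {a, e, y}  (via Q' P)
FOLLOW(Q) includes $ since Q is the start symbol.
FOLLOW(Q): Q appears on no right-hand side. Thus FOLLOW(Q) = {$}.
FOLLOW(S): in Q->a S z e, S is followed by z e with FIRST {z}; in Q'->y S Q', S is followed by Q' with FIRST {a, e, y}. Thus FOLLOW(S) = {a, e, y, z}.
FOLLOW(Q'): in Q->Q' y, Q' is followed by y with FIRST {y}; in S->Q' P, Q' is followed by P with FIRST {epsilon}; in S->Q' P, the suffix after Q' is nullable, so FOLLOW(Q') ⊇ FOLLOW(S) = {a, e, y, z}; in Q'->y S Q', the suffix after Q' is empty (adds nothing new). Thus FOLLOW(Q') = {a, e, y, z}.
FOLLOW(P): in S->Q' P, the suffix after P is empty, so FOLLOW(P) ⊇ FOLLOW(S) = {a, e, y, z}; in Q'->e P, the suffix after P is empty, so FOLLOW(P) ⊇ FOLLOW(Q') = {a, e, y, z}. Thus FOLLOW(P) = {a, e, y, z}.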